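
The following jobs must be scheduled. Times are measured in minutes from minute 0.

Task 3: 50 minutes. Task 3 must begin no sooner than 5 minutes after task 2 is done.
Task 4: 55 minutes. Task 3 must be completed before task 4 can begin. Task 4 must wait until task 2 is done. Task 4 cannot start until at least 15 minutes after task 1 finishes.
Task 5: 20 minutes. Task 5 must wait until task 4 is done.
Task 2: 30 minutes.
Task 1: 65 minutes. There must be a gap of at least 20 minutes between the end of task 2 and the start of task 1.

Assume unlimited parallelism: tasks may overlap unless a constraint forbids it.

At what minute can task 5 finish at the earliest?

205

Nothing blocks task 2, so it runs from minute 0 to minute 30.
After task 2 (finishes minute 30, plus 5-minute gap → minute 35), task 3 can start at minute 35 and finishes at minute 85.
Task 1 cannot begin until task 2 (finishes minute 30, plus 20-minute gap → minute 50). It runs from minute 50 to 50 + 65 = minute 115.
Task 4 cannot start until task 3 (finishes minute 85); task 2 (finishes minute 30); task 1 (finishes minute 115, plus 15-minute gap → minute 130). The controlling bound is minute 130, so task 4 finishes at 130 + 55 = minute 185.
Task 5 waits on task 4 (finishes minute 185), so it starts at minute 185 and finishes at 185 + 20 = minute 205.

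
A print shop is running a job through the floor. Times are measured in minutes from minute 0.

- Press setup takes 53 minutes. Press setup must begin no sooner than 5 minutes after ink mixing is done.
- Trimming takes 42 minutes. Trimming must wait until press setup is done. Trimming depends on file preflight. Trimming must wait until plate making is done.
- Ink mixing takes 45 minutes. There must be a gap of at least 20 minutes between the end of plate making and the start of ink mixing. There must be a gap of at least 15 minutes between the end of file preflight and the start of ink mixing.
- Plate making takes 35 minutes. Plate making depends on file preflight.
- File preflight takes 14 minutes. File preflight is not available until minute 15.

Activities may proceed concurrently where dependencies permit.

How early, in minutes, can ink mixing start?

84

File preflight waits on its own release at minute 15, so it starts at minute 15 and finishes at 15 + 14 = minute 29.
Plate making cannot begin until file preflight (finishes minute 29). It runs from minute 29 to 29 + 35 = minute 64.
Ink mixing waits on plate making (finishes minute 64, plus 20-minute gap → minute 84); file preflight (finishes minute 29, plus 15-minute gap → minute 44). The latest of these is minute 84, which is the earliest ink mixing can start.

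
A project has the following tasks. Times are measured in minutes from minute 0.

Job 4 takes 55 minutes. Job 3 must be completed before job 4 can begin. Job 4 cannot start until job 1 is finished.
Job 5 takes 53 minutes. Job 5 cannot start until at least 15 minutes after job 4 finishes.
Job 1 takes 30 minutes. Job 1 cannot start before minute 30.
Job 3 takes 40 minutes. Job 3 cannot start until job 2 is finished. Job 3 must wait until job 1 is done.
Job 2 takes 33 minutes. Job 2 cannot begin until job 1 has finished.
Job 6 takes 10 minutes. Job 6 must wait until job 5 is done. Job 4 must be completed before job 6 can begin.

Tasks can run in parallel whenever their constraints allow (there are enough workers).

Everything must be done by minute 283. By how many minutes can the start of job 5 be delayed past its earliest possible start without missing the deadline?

After its own release at minute 30, job 1 can start at minute 30 and finishes at minute 60.
Job 2 waits on job 1 (finishes minute 60), so it starts at minute 60 and finishes at 60 + 33 = minute 93.
Job 3 cannot start until job 2 (finishes minute 93); job 1 (finishes minute 60). The controlling bound is minute 93, so job 3 finishes at 93 + 40 = minute 133.
Job 4 needs all of job 3 (finishes minute 133); job 1 (finishes minute 60). That puts its earliest start at minute 133; it finishes at 133 + 55 = minute 188.
After job 4 (finishes minute 188, plus 15-minute gap → minute 203), job 5 can start at minute 203 and finishes at minute 256.

Working backward from the deadline:
Nothing follows job 6; the deadline of minute 283 is its only limit. It must start by 283 − 10 = minute 273.
Since job 6 (must start by minute 273) depends on it, job 5 must finish by minute 273. Backing off its 53-minute duration gives a latest start of minute 220.
So job 5 can start as early as minute 203 and as late as minute 220, giving 220 − 203 = 17 minutes of slack.

17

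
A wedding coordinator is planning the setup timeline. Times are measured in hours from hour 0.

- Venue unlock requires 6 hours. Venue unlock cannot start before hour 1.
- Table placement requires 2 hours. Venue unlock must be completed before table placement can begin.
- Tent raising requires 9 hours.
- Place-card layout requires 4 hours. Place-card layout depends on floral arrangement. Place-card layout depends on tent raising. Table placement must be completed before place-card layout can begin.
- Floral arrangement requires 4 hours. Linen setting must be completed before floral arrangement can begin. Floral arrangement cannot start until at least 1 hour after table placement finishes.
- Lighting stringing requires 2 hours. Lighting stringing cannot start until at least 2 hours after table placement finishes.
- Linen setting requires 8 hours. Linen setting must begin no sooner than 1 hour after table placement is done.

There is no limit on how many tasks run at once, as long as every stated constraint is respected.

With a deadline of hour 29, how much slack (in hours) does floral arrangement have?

Venue unlock waits on its own release at hour 1, so it starts at hour 1 and finishes at 1 + 6 = hour 7.
After venue unlock (finishes hour 7), table placement can start at hour 7 and finishes at hour 9.
Linen setting cannot begin until table placement (finishes hour 9, plus 1-hour gap → hour 10). It runs from hour 10 to 10 + 8 = hour 18.
Floral arrangement cannot start until linen setting (finishes hour 18); table placement (finishes hour 9, plus 1-hour gap → hour 10). The controlling bound is hour 18, so floral arrangement finishes at 18 + 4 = hour 22.

Working backward from the deadline:
Place-card layout has no dependents, so it just needs to finish by hour 29. Starting by 29 − 4 = hour 25 achieves that.
Since place-card layout (must start by hour 25) depends on it, floral arrangement must finish by hour 25. Backing off its 4-hour duration gives a latest start of hour 21.
So floral arrangement can start as early as hour 18 and as late as hour 21, giving 21 − 18 = 3 hours of slack.

3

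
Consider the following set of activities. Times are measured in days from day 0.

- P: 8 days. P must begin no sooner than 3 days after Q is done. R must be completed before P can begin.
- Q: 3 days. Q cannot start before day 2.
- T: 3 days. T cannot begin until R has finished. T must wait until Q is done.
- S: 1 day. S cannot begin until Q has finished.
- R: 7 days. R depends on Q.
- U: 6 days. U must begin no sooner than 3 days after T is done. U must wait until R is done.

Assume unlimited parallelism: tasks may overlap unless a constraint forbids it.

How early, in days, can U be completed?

Q cannot begin until its own release at day 2. It runs from day 2 to 2 + 3 = day 5.
After Q (finishes day 5), R can start at day 5 and finishes at day 12.
T has to wait for R (finishes day 12); Q (finishes day 5). The latest of these is day 12, so T runs day 12 to 12 + 3 = day 15.
U has to wait for T (finishes day 15, plus 3-day gap → day 18); R (finishes day 12). The latest of these is day 18, so U runs day 18 to 18 + 6 = day 24.

24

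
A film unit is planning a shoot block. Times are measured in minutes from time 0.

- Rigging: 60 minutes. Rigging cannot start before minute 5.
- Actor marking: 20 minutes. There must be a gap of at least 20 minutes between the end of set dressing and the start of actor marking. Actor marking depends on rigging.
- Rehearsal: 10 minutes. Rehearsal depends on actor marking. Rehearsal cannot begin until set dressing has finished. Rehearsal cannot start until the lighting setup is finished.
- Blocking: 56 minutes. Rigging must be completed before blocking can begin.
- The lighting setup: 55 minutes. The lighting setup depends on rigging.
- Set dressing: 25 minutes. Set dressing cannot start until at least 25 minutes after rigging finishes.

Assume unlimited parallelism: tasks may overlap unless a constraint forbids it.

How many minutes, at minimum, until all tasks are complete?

Rigging waits on its own release at minute 5, so it starts at minute 5 and finishes at 5 + 60 = minute 65.
Blocking waits on rigging (finishes minute 65), so it starts at minute 65 and finishes at 65 + 56 = minute 121.
After rigging (finishes minute 65), the lighting setup can start at minute 65 and finishes at minute 120.
Set dressing waits on rigging (finishes minute 65, plus 25-minute gap → minute 90), so it starts at minute 90 and finishes at 90 + 25 = minute 115.
Actor marking cannot start until set dressing (finishes minute 115, plus 20-minute gap → minute 135); rigging (finishes minute 65). The controlling bound is minute 135, so actor marking finishes at 135 + 20 = minute 155.
Rehearsal cannot start until actor marking (finishes minute 155); set dressing (finishes minute 115); the lighting setup (finishes minute 120). The controlling bound is minute 155, so rehearsal finishes at 155 + 10 = minute 165.
All tasks are finished once the last one completes. Finish times: Rigging at 65, Set dressing at 115, The lighting setup at 120, Blocking at 121, Actor marking at 155, Rehearsal at 165. The latest is minute 165.

165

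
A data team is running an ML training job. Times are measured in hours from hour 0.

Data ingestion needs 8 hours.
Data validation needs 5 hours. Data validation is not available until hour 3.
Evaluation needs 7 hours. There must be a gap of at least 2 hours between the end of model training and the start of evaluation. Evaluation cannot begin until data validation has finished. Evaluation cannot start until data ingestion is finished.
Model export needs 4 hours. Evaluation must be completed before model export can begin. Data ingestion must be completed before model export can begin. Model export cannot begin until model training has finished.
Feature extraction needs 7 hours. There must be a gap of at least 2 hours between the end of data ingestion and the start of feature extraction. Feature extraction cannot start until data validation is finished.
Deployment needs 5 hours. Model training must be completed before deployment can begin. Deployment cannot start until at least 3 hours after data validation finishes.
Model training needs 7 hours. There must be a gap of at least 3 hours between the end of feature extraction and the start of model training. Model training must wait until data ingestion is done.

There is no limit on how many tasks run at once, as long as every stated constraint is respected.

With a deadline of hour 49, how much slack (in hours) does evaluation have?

After its own release at hour 3, data validation can start at hour 3 and finishes at hour 8.
Nothing blocks data ingestion, so it runs from hour 0 to hour 8.
For feature extraction: data ingestion (finishes hour 8, plus 2-hour gap → hour 10); data validation (finishes hour 8). Taking the maximum gives a start of hour 10, and it finishes at 10 + 7 = hour 17.
Model training has to wait for feature extraction (finishes hour 17, plus 3-hour gap → hour 20); data ingestion (finishes hour 8). The latest of these is hour 20, so model training runs hour 20 to 20 + 7 = hour 27.
Evaluation cannot start until model training (finishes hour 27, plus 2-hour gap → hour 29); data validation (finishes hour 8); data ingestion (finishes hour 8). The controlling bound is hour 29, so evaluation finishes at 29 + 7 = hour 36.

Working backward from the deadline:
To finish by hour 49, model export (duration 4) must start no later than hour 45.
Since model export (must start by hour 45) depends on it, evaluation must finish by hour 45. Backing off its 7-hour duration gives a latest start of hour 38.
So evaluation can start as early as hour 29 and as late as hour 38, giving 38 − 29 = 9 hours of slack.

9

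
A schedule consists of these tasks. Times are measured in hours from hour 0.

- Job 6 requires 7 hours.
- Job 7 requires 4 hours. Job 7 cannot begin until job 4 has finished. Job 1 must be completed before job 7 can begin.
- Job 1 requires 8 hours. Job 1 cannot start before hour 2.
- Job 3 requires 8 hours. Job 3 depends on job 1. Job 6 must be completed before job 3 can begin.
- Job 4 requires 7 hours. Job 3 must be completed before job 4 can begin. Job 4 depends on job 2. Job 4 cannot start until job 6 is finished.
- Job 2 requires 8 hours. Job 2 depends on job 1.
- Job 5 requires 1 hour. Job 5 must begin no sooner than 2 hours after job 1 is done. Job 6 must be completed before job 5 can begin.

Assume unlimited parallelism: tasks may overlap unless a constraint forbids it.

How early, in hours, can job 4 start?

18

Job 6 can start immediately at hour 0; it finishes at hour 7.
After its own release at hour 2, job 1 can start at hour 2 and finishes at hour 10.
Job 3 needs all of job 1 (finishes hour 10); job 6 (finishes hour 7). That puts its earliest start at hour 10; it finishes at 10 + 8 = hour 18.
Job 2 waits on job 1 (finishes hour 10), so it starts at hour 10 and finishes at 10 + 8 = hour 18.
Job 4 waits on job 3 (finishes hour 18); job 2 (finishes hour 18); job 6 (finishes hour 7). The latest of these is hour 18, which is the earliest job 4 can start.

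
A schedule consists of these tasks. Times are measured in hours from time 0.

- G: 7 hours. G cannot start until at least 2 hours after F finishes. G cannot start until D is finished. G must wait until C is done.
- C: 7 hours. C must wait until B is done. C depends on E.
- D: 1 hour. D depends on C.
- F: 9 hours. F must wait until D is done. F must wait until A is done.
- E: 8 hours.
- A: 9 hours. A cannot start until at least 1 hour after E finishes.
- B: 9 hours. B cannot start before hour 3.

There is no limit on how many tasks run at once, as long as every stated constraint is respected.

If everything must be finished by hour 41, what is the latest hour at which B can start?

G must finish by hour 41; it takes 7 hours, so it must start by 41 − 7 = hour 34.
F must finish before G (must start by hour 34, minus 2-hour gap → hour 32). With a 9-hour duration, F must start by 32 − 9 = hour 23.
D must finish in time for F (must start by hour 23); G (must start by hour 34). The tightest is hour 23, so D must start by 23 − 1 = hour 22.
C feeds D (must start by hour 22); G (must start by hour 34). Taking the minimum, C must finish by hour 22 and start by 22 − 7 = hour 15.
B must finish before C (must start by hour 15). With a 9-hour duration, B must start by 15 − 9 = hour 6.

6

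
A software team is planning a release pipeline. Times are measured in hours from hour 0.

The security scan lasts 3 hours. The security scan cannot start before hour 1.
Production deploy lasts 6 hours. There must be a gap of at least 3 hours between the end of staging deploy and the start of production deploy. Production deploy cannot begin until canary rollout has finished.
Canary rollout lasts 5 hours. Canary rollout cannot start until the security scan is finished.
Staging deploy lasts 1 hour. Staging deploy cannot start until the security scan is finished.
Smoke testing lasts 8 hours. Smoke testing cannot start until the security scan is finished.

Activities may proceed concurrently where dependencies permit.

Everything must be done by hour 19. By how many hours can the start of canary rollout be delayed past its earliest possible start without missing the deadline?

After its own release at hour 1, the security scan can start at hour 1 and finishes at hour 4.
After the security scan (finishes hour 4), canary rollout can start at hour 4 and finishes at hour 9.

Working backward from the deadline:
Nothing follows production deploy; the deadline of hour 19 is its only limit. It must start by 19 − 6 = hour 13.
Canary rollout must finish before production deploy (must start by hour 13). With a 5-hour duration, canary rollout must start by 13 − 5 = hour 8.
So canary rollout can start as early as hour 4 and as late as hour 8, giving 8 − 4 = 4 hours of slack.

4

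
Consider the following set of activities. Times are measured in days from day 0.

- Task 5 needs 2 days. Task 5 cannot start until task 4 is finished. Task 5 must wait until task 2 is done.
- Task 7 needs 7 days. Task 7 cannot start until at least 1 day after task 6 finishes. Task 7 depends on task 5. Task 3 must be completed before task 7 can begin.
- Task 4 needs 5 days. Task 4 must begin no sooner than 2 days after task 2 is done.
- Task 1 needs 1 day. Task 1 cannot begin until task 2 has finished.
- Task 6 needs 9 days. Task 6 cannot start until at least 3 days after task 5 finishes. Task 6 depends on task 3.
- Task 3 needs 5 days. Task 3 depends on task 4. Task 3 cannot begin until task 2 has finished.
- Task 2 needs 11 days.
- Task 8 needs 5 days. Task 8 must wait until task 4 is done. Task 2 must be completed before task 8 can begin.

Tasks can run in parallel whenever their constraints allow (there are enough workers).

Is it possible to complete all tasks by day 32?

No

Task 2 has no prerequisites, so it starts at day 0 and finishes at day 11.
Task 4 cannot begin until task 2 (finishes day 11, plus 2-day gap → day 13). It runs from day 13 to 13 + 5 = day 18.
For task 8: task 4 (finishes day 18); task 2 (finishes day 11). Taking the maximum gives a start of day 18, and it finishes at 18 + 5 = day 23.
Task 5 cannot start until task 4 (finishes day 18); task 2 (finishes day 11). The controlling bound is day 18, so task 5 finishes at 18 + 2 = day 20.
Task 3 cannot start until task 4 (finishes day 18); task 2 (finishes day 11). The controlling bound is day 18, so task 3 finishes at 18 + 5 = day 23.
Task 6 needs all of task 5 (finishes day 20, plus 3-day gap → day 23); task 3 (finishes day 23). That puts its earliest start at day 23; it finishes at 23 + 9 = day 32.
Task 7 has to wait for task 6 (finishes day 32, plus 1-day gap → day 33); task 5 (finishes day 20); task 3 (finishes day 23). The latest of these is day 33, so task 7 runs day 33 to 33 + 7 = day 40.
Task 1 waits on task 2 (finishes day 11), so it starts at day 11 and finishes at 11 + 1 = day 12.
The earliest everything can be done is day 40, which is after the deadline of 32, so it is not possible.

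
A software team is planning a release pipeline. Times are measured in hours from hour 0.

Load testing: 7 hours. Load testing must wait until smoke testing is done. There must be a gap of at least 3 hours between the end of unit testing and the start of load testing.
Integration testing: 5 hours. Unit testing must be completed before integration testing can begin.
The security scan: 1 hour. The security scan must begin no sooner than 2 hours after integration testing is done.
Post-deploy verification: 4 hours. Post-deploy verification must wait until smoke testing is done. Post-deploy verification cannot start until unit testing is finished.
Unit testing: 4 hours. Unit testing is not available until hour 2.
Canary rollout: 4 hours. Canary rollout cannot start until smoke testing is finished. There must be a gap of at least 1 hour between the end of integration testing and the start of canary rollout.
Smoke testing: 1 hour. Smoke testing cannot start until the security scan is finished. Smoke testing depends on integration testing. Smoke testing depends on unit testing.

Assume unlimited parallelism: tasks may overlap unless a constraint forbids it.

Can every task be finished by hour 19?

No

After its own release at hour 2, unit testing can start at hour 2 and finishes at hour 6.
After unit testing (finishes hour 6), integration testing can start at hour 6 and finishes at hour 11.
The security scan cannot begin until integration testing (finishes hour 11, plus 2-hour gap → hour 13). It runs from hour 13 to 13 + 1 = hour 14.
For smoke testing: the security scan (finishes hour 14); integration testing (finishes hour 11); unit testing (finishes hour 6). Taking the maximum gives a start of hour 14, and it finishes at 14 + 1 = hour 15.
Post-deploy verification needs all of smoke testing (finishes hour 15); unit testing (finishes hour 6). That puts its earliest start at hour 15; it finishes at 15 + 4 = hour 19.
Load testing cannot start until smoke testing (finishes hour 15); unit testing (finishes hour 6, plus 3-hour gap → hour 9). The controlling bound is hour 15, so load testing finishes at 15 + 7 = hour 22.
Canary rollout has to wait for smoke testing (finishes hour 15); integration testing (finishes hour 11, plus 1-hour gap → hour 12). The latest of these is hour 15, so canary rollout runs hour 15 to 15 + 4 = hour 19.
The earliest everything can be done is hour 22, which is after the deadline of 19, so it is not possible.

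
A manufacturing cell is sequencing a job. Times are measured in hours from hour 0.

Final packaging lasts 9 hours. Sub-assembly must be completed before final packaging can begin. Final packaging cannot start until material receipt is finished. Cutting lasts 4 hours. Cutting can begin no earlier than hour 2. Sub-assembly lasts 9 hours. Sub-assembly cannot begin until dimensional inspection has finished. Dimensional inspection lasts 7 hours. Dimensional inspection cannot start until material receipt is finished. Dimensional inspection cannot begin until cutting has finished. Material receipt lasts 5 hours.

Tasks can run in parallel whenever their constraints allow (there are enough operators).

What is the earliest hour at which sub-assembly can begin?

Cutting cannot begin until its own release at hour 2. It runs from hour 2 to 2 + 4 = hour 6.
Material receipt can start immediately at hour 0; it finishes at hour 5.
For dimensional inspection: material receipt (finishes hour 5); cutting (finishes hour 6). Taking the maximum gives a start of hour 6, and it finishes at 6 + 7 = hour 13.
Sub-assembly waits on dimensional inspection (finishes hour 13), so the earliest it can start is hour 13.

13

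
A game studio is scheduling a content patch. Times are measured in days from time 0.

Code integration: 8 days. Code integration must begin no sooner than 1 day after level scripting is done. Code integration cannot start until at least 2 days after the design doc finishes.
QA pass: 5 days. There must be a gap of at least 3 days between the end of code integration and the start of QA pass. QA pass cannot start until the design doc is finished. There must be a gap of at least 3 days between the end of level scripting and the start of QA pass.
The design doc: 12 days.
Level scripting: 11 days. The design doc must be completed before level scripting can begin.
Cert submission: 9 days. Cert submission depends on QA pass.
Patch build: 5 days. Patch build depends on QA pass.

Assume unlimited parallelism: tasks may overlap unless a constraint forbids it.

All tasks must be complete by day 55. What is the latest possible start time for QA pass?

41

To finish by day 55, cert submission (duration 9) must start no later than day 46.
Patch build must finish by day 55; it takes 5 days, so it must start by 55 − 5 = day 50.
QA pass has several dependents: cert submission (must start by day 46); patch build (must start by day 50). The earliest of those limits is day 46, so QA pass must start by 46 − 5 = day 41.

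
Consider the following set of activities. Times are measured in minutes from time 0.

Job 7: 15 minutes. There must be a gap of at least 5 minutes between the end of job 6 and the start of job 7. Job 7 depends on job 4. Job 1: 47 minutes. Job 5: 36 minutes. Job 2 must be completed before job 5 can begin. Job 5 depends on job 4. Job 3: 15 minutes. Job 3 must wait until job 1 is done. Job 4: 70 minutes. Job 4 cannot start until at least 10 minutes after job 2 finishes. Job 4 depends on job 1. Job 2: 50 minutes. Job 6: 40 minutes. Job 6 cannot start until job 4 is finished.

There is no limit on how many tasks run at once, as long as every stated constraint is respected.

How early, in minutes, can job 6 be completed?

Job 2 can start immediately at minute 0; it finishes at minute 50.
Job 1 has no prerequisites, so it starts at minute 0 and finishes at minute 47.
Job 4 cannot start until job 2 (finishes minute 50, plus 10-minute gap → minute 60); job 1 (finishes minute 47). The controlling bound is minute 60, so job 4 finishes at 60 + 70 = minute 130.
Job 6 cannot begin until job 4 (finishes minute 130). It runs from minute 130 to 130 + 40 = minute 170.

170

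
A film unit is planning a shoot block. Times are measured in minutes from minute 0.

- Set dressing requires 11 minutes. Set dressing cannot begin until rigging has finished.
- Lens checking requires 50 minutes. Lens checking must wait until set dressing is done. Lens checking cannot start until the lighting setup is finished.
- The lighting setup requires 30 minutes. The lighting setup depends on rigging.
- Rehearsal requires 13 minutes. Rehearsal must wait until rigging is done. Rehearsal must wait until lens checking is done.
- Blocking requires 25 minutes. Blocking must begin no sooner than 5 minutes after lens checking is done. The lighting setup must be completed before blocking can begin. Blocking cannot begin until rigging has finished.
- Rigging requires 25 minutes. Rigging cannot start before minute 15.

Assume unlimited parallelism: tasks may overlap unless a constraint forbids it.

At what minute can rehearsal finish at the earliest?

Rigging cannot begin until its own release at minute 15. It runs from minute 15 to 15 + 25 = minute 40.
The lighting setup waits on rigging (finishes minute 40), so it starts at minute 40 and finishes at 40 + 30 = minute 70.
Set dressing waits on rigging (finishes minute 40), so it starts at minute 40 and finishes at 40 + 11 = minute 51.
For lens checking: set dressing (finishes minute 51); the lighting setup (finishes minute 70). Taking the maximum gives a start of minute 70, and it finishes at 70 + 50 = minute 120.
Rehearsal has to wait for rigging (finishes minute 40); lens checking (finishes minute 120). The latest of these is minute 120, so rehearsal runs minute 120 to 120 + 13 = minute 133.

133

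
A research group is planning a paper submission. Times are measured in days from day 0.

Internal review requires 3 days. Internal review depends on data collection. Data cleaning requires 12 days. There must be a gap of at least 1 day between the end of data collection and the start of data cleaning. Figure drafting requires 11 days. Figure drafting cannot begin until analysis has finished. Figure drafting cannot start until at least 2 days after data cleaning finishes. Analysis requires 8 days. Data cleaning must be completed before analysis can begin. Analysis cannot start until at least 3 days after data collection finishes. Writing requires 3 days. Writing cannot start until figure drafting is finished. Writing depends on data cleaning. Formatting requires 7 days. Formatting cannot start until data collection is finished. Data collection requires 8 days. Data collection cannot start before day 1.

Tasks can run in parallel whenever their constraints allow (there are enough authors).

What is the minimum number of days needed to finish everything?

After its own release at day 1, data collection can start at day 1 and finishes at day 9.
Formatting cannot begin until data collection (finishes day 9). It runs from day 9 to 9 + 7 = day 16.
After data collection (finishes day 9), internal review can start at day 9 and finishes at day 12.
Data cleaning waits on data collection (finishes day 9, plus 1-day gap → day 10), so it starts at day 10 and finishes at 10 + 12 = day 22.
Analysis has to wait for data cleaning (finishes day 22); data collection (finishes day 9, plus 3-day gap → day 12). The latest of these is day 22, so analysis runs day 22 to 22 + 8 = day 30.
Figure drafting has to wait for analysis (finishes day 30); data cleaning (finishes day 22, plus 2-day gap → day 24). The latest of these is day 30, so figure drafting runs day 30 to 30 + 11 = day 41.
Writing has to wait for figure drafting (finishes day 41); data cleaning (finishes day 22). The latest of these is day 41, so writing runs day 41 to 41 + 3 = day 44.
All tasks are finished once the last one completes. Finish times: Data collection at 9, Data cleaning at 22, Analysis at 30, Figure drafting at 41, Writing at 44, Internal review at 12, Formatting at 16. The latest is day 44.

44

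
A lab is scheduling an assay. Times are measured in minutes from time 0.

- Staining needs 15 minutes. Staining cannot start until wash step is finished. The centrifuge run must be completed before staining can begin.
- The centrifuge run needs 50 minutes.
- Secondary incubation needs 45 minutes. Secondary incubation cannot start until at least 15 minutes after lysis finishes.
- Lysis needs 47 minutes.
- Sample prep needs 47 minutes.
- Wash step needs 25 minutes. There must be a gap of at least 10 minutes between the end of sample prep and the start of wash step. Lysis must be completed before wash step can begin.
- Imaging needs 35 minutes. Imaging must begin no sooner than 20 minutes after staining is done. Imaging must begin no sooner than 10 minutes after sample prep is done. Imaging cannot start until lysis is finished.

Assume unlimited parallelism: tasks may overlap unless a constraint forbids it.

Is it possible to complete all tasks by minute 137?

The centrifuge run can start immediately at minute 0; it finishes at minute 50.
Lysis has no prerequisites, so it starts at minute 0 and finishes at minute 47.
Secondary incubation cannot begin until lysis (finishes minute 47, plus 15-minute gap → minute 62). It runs from minute 62 to 62 + 45 = minute 107.
Sample prep has no prerequisites, so it starts at minute 0 and finishes at minute 47.
For wash step: sample prep (finishes minute 47, plus 10-minute gap → minute 57); lysis (finishes minute 47). Taking the maximum gives a start of minute 57, and it finishes at 57 + 25 = minute 82.
Staining cannot start until wash step (finishes minute 82); the centrifuge run (finishes minute 50). The controlling bound is minute 82, so staining finishes at 82 + 15 = minute 97.
Imaging cannot start until staining (finishes minute 97, plus 20-minute gap → minute 117); sample prep (finishes minute 47, plus 10-minute gap → minute 57); lysis (finishes minute 47). The controlling bound is minute 117, so imaging finishes at 117 + 35 = minute 152.
The earliest everything can be done is minute 152, which is after the deadline of 137, so it is not possible.

No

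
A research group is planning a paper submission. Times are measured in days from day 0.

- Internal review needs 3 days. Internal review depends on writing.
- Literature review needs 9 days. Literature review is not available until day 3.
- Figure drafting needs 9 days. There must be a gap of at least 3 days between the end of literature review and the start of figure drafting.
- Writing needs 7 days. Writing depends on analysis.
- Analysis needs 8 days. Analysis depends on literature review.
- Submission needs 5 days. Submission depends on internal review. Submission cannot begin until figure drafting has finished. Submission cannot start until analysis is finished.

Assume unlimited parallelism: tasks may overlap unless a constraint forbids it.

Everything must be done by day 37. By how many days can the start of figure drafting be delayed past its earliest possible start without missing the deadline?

Literature review cannot begin until its own release at day 3. It runs from day 3 to 3 + 9 = day 12.
Figure drafting cannot begin until literature review (finishes day 12, plus 3-day gap → day 15). It runs from day 15 to 15 + 9 = day 24.

Working backward from the deadline:
Nothing follows submission; the deadline of day 37 is its only limit. It must start by 37 − 5 = day 32.
Since submission (must start by day 32) depends on it, figure drafting must finish by day 32. Backing off its 9-day duration gives a latest start of day 23.
So figure drafting can start as early as day 15 and as late as day 23, giving 23 − 15 = 8 days of slack.

8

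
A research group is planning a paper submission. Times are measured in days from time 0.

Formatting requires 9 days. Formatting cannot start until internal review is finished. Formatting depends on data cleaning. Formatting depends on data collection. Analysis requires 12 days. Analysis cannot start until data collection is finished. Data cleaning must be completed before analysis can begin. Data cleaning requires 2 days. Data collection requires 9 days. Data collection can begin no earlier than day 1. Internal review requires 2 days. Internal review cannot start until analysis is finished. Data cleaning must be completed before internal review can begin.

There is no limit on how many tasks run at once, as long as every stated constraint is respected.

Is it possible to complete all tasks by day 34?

Yes

Nothing blocks data cleaning, so it runs from day 0 to day 2.
Data collection waits on its own release at day 1, so it starts at day 1 and finishes at 1 + 9 = day 10.
Analysis cannot start until data collection (finishes day 10); data cleaning (finishes day 2). The controlling bound is day 10, so analysis finishes at 10 + 12 = day 22.
Internal review cannot start until analysis (finishes day 22); data cleaning (finishes day 2). The controlling bound is day 22, so internal review finishes at 22 + 2 = day 24.
Formatting has to wait for internal review (finishes day 24); data cleaning (finishes day 2); data collection (finishes day 10). The latest of these is day 24, so formatting runs day 24 to 24 + 9 = day 33.
Every task is finished by day 33, which is no later than the deadline of 34, so the schedule is feasible.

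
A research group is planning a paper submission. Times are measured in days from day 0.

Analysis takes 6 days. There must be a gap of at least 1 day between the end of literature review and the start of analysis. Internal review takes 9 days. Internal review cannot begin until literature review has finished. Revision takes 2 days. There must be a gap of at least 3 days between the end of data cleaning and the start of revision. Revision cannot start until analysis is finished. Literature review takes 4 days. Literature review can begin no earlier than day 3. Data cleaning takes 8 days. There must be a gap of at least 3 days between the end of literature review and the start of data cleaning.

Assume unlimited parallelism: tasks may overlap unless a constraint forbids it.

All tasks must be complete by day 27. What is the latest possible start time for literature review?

7

To finish by day 27, revision (duration 2) must start no later than day 25.
Since revision (must start by day 25, minus 3-day gap → day 22) depends on it, data cleaning must finish by day 22. Backing off its 8-day duration gives a latest start of day 14.
Analysis feeds into revision (must start by day 25); so analysis must finish by day 25 and therefore start by day 19.
Internal review has no dependents, so it just needs to finish by day 27. Starting by 27 − 9 = day 18 achieves that.
Literature review must finish in time for data cleaning (must start by day 14, minus 3-day gap → day 11); analysis (must start by day 19, minus 1-day gap → day 18); internal review (must start by day 18). The tightest is day 11, so literature review must start by 11 − 4 = day 7.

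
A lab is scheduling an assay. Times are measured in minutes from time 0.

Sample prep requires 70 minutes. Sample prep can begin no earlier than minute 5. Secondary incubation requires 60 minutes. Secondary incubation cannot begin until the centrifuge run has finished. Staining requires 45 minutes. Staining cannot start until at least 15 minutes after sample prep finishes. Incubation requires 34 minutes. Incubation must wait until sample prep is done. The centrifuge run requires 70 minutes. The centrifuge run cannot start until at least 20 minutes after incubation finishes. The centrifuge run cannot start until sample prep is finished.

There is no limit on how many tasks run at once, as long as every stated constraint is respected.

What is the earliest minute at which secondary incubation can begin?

199

After its own release at minute 5, sample prep can start at minute 5 and finishes at minute 75.
Incubation waits on sample prep (finishes minute 75), so it starts at minute 75 and finishes at 75 + 34 = minute 109.
For the centrifuge run: incubation (finishes minute 109, plus 20-minute gap → minute 129); sample prep (finishes minute 75). Taking the maximum gives a start of minute 129, and it finishes at 129 + 70 = minute 199.
Secondary incubation waits on the centrifuge run (finishes minute 199), so the earliest it can start is minute 199.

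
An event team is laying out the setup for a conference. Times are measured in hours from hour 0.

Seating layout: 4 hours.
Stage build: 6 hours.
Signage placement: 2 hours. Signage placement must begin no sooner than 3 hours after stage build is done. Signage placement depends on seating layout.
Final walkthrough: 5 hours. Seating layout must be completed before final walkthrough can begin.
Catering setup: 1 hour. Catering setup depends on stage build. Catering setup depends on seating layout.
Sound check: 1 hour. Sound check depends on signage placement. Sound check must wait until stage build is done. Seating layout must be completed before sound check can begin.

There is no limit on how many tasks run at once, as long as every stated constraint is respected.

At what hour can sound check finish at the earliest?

Nothing blocks seating layout, so it runs from hour 0 to hour 4.
Stage build has no prerequisites, so it starts at hour 0 and finishes at hour 6.
Signage placement has to wait for stage build (finishes hour 6, plus 3-hour gap → hour 9); seating layout (finishes hour 4). The latest of these is hour 9, so signage placement runs hour 9 to 9 + 2 = hour 11.
Sound check has to wait for signage placement (finishes hour 11); stage build (finishes hour 6); seating layout (finishes hour 4). The latest of these is hour 11, so sound check runs hour 11 to 11 + 1 = hour 12.

12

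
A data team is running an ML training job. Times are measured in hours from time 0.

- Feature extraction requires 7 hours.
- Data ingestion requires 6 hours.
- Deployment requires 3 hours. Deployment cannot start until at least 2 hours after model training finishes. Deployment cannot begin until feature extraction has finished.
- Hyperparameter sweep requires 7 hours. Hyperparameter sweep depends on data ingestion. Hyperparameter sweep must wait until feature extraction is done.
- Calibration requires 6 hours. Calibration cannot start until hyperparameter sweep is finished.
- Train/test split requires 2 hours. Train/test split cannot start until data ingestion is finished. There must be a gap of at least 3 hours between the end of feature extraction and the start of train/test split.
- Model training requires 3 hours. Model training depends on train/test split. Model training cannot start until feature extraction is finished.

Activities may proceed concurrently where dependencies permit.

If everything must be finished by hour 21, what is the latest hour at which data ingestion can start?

Deployment must finish by hour 21; it takes 3 hours, so it must start by 21 − 3 = hour 18.
Model training has to be done before deployment (must start by hour 18, minus 2-hour gap → hour 16). That means finishing by hour 16, i.e. starting by 16 − 3 = hour 13.
Train/test split must finish before model training (must start by hour 13). With a 2-hour duration, train/test split must start by 13 − 2 = hour 11.
Calibration must finish by hour 21; it takes 6 hours, so it must start by 21 − 6 = hour 15.
Since calibration (must start by hour 15) depends on it, hyperparameter sweep must finish by hour 15. Backing off its 7-hour duration gives a latest start of hour 8.
For data ingestion: train/test split (must start by hour 11); hyperparameter sweep (must start by hour 8). The most restrictive is hour 8; with a 6-hour duration, data ingestion must start by hour 2.

2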